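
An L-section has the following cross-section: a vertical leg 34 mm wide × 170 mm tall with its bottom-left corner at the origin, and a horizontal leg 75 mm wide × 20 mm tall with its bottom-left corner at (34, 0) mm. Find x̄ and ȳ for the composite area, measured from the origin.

x̄ = 28.23 mm, ȳ = 69.55 mm

Part | A | x̄ᵢ | ȳᵢ | A·x̄ᵢ | A·ȳᵢ
vertical leg | 5780.00 | 17.00 | 85.00 | 98260.00 | 491300.00
horizontal leg | 1500.00 | 71.50 | 10.00 | 107250.00 | 15000.00
Σ | 7280.00 |  |  | 205510.00 | 506300.00
x̄ = 205510.00 / 7280.00 = 28.23 mm
ȳ = 506300.00 / 7280.00 = 69.55 mm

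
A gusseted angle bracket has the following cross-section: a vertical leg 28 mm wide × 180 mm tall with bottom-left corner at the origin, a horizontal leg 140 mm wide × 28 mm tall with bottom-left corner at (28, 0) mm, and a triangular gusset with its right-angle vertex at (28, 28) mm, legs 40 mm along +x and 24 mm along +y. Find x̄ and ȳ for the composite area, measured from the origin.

x̄ = 50.27 mm, ȳ = 55.69 mm

vertical leg: A = 28 × 180 = 5040.00, centroid at (14.00, 90.00).
horizontal leg: A = 140 × 28 = 3920.00, centroid at (98.00, 14.00).
gusset: A = ½·40·24 = 480.00, centroid at (41.33, 36.00).
ΣA = 9440.00 mm²
ΣAx̄ = (5040.00)(14.00) + (3920.00)(98.00) + (480.00)(41.33) = 474560.00 mm³
ΣAȳ = (5040.00)(90.00) + (3920.00)(14.00) + (480.00)(36.00) = 525760.00 mm³
x̄ = 474560.00 / 9440.00 = 50.27 mm
ȳ = 525760.00 / 9440.00 = 55.69 mm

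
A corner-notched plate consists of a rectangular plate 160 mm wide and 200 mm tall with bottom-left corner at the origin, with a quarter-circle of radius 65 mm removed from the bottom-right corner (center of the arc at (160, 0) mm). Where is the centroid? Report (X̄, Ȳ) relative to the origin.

X̄ = 73.94 mm, Ȳ = 108.38 mm

Part | A | x̄ᵢ | ȳᵢ | A·x̄ᵢ | A·ȳᵢ
plate | 32000.00 | 80.00 | 100.00 | 2560000.00 | 3200000.00
removed quarter-circle | -3318.31 | 132.41 | 27.59 | -439387.49 | -91541.67
Σ | 28681.69 |  |  | 2120612.51 | 3108458.33
X̄ = 2120612.51 / 28681.69 = 73.94 mm
Ȳ = 3108458.33 / 28681.69 = 108.38 mm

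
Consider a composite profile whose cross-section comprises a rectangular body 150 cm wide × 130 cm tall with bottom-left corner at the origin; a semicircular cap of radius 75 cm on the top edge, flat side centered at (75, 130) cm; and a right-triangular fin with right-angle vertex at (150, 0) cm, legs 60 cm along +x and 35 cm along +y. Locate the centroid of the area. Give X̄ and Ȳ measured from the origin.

X̄ = 78.39 cm, Ȳ = 92.21 cm

rectangular body: A = 150 × 130 = 19500.00, centroid at (75.00, 65.00).
semicircular top: A = ½π·75² = 8835.73, centroid at (75.00, 161.83).
triangular fin: A = ½·60·35 = 1050.00, centroid at (170.00, 11.67).
ΣA = 29385.73 cm²
ΣAX̄ = (19500.00)(75.00) + (8835.73)(75.00) + (1050.00)(170.00) = 2303679.70 cm³
ΣAȲ = (19500.00)(65.00) + (8835.73)(161.83) + (1050.00)(11.67) = 2709644.81 cm³
X̄ = 2303679.70 / 29385.73 = 78.39 cm
Ȳ = 2709644.81 / 29385.73 = 92.21 cm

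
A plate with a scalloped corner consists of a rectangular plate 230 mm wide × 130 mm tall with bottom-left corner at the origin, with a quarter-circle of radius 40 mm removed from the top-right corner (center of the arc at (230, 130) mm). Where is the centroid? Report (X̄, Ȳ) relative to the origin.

X̄ = 110.70 mm, Ȳ = 62.89 mm

Part | A | x̄ᵢ | ȳᵢ | A·x̄ᵢ | A·ȳᵢ
plate | 29900.00 | 115.00 | 65.00 | 3438500.00 | 1943500.00
removed quarter-circle | -1256.64 | 213.02 | 113.02 | -267693.19 | -142029.48
Σ | 28643.36 |  |  | 3170806.81 | 1801470.52
X̄ = 3170806.81 / 28643.36 = 110.70 mm
Ȳ = 1801470.52 / 28643.36 = 62.89 mm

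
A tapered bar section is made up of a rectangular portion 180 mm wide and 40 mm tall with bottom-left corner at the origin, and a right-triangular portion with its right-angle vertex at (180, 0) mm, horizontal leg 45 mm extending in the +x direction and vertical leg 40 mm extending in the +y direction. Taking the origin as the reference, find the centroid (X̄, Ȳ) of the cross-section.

X̄ = 101.67 mm, Ȳ = 19.26 mm

rectangular portion: A = 180 × 40 = 7200.00, centroid at (90.00, 20.00).
triangular portion: A = ½·45·40 = 900.00, centroid at (195.00, 13.33).
ΣA = 8100.00 mm², ΣAX̄ = 823500.00 mm³, ΣAȲ = 156000.00 mm³.
X̄ = 823500.00/8100.00 = 101.67 mm; Ȳ = 156000.00/8100.00 = 19.26 mm.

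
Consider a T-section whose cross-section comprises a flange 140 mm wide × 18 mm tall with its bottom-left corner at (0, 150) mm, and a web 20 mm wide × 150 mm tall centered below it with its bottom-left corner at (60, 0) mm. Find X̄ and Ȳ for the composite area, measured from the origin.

Part | A | x̄ᵢ | ȳᵢ | A·x̄ᵢ | A·ȳᵢ
web | 3000.00 | 70.00 | 75.00 | 210000.00 | 225000.00
flange | 2520.00 | 70.00 | 159.00 | 176400.00 | 400680.00
Σ | 5520.00 |  |  | 386400.00 | 625680.00
X̄ = 386400.00 / 5520.00 = 70.00 mm
Ȳ = 625680.00 / 5520.00 = 113.35 mm

X̄ = 70.00 mm, Ȳ = 113.35 mm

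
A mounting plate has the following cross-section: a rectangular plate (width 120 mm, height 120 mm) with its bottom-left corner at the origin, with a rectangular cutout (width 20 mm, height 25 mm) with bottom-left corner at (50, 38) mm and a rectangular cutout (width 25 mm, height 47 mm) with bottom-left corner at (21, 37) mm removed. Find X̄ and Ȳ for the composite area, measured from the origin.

plate: A = 120 × 120 = 14400.00, centroid at (60.00, 60.00).
hole 1: A = −(20 × 25) = -500.00, centroid at (60.00, 50.50).
hole 2: A = −(25 × 47) = -1175.00, centroid at (33.50, 60.50).
ΣA = 12725.00 mm², ΣAX̄ = 794637.50 mm³, ΣAȲ = 767662.50 mm³.
X̄ = 794637.50/12725.00 = 62.45 mm; Ȳ = 767662.50/12725.00 = 60.33 mm.

X̄ = 62.45 mm, Ȳ = 60.33 mm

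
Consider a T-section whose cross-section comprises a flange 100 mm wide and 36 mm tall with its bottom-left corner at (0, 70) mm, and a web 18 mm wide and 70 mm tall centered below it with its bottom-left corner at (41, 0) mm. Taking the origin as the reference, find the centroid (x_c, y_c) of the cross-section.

web: A = 18 × 70 = 1260.00, centroid at (50.00, 35.00).
flange: A = 100 × 36 = 3600.00, centroid at (50.00, 88.00).
ΣA = 4860.00 mm², ΣAx_c = 243000.00 mm³, ΣAy_c = 360900.00 mm³.
x_c = 243000.00/4860.00 = 50.00 mm; y_c = 360900.00/4860.00 = 74.26 mm.

x_c = 50.00 mm, y_c = 74.26 mm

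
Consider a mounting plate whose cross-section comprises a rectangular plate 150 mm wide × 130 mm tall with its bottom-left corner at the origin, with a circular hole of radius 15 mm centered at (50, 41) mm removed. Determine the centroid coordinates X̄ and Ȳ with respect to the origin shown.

X̄ = 75.94 mm, Ȳ = 65.90 mm

plate: A = 150 × 130 = 19500.00, centroid at (75.00, 65.00).
hole: A = −π·15² = -706.86, centroid at (50.00, 41.00).
ΣA = 18793.14 mm², ΣAX̄ = 1427157.08 mm³, ΣAȲ = 1238518.81 mm³.
X̄ = 1427157.08/18793.14 = 75.94 mm; Ȳ = 1238518.81/18793.14 = 65.90 mm.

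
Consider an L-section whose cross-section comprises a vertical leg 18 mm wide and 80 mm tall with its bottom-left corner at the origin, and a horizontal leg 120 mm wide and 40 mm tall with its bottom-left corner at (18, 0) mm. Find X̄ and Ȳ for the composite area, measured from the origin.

vertical leg: A = 18 × 80 = 1440.00, centroid at (9.00, 40.00).
horizontal leg: A = 120 × 40 = 4800.00, centroid at (78.00, 20.00).
ΣA = 6240.00 mm²
ΣAX̄ = (1440.00)(9.00) + (4800.00)(78.00) = 387360.00 mm³
ΣAȲ = (1440.00)(40.00) + (4800.00)(20.00) = 153600.00 mm³
X̄ = 387360.00 / 6240.00 = 62.08 mm
Ȳ = 153600.00 / 6240.00 = 24.62 mm

X̄ = 62.08 mm, Ȳ = 24.62 mm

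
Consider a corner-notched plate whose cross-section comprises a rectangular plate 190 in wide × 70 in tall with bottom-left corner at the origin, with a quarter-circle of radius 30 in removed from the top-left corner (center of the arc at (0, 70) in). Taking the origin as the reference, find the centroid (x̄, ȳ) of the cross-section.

x̄ = 99.62 in, ȳ = 33.75 in

Part | A | x̄ᵢ | ȳᵢ | A·x̄ᵢ | A·ȳᵢ
plate | 13300.00 | 95.00 | 35.00 | 1263500.00 | 465500.00
removed quarter-circle | -706.86 | 12.73 | 57.27 | -9000.00 | -40480.08
Σ | 12593.14 |  |  | 1254500.00 | 425019.92
x̄ = 1254500.00 / 12593.14 = 99.62 in
ȳ = 425019.92 / 12593.14 = 33.75 in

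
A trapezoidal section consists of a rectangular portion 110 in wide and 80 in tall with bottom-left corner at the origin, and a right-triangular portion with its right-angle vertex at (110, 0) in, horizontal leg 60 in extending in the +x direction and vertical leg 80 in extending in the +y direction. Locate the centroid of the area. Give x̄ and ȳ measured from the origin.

x̄ = 71.07 in, ȳ = 37.14 in

Part | A | x̄ᵢ | ȳᵢ | A·x̄ᵢ | A·ȳᵢ
rectangular portion | 8800.00 | 55.00 | 40.00 | 484000.00 | 352000.00
triangular portion | 2400.00 | 130.00 | 26.67 | 312000.00 | 64000.00
Σ | 11200.00 |  |  | 796000.00 | 416000.00
x̄ = 796000.00 / 11200.00 = 71.07 in
ȳ = 416000.00 / 11200.00 = 37.14 in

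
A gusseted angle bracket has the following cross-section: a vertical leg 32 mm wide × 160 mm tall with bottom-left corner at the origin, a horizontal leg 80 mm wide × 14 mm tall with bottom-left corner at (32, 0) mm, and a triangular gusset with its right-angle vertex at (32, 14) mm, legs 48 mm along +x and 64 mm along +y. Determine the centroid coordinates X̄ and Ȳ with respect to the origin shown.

X̄ = 30.39 mm, Ȳ = 60.66 mm

vertical leg: A = 32 × 160 = 5120.00, centroid at (16.00, 80.00).
horizontal leg: A = 80 × 14 = 1120.00, centroid at (72.00, 7.00).
gusset: A = ½·48·64 = 1536.00, centroid at (48.00, 35.33).
ΣA = 7776.00 mm², ΣAX̄ = 236288.00 mm³, ΣAȲ = 471712.00 mm³.
X̄ = 236288.00/7776.00 = 30.39 mm; Ȳ = 471712.00/7776.00 = 60.66 mm.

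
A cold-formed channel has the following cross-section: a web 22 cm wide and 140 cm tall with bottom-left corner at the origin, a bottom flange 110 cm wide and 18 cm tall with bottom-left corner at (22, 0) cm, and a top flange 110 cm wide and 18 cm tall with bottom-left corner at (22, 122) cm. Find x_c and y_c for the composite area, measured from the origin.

Part | A | x̄ᵢ | ȳᵢ | A·x̄ᵢ | A·ȳᵢ
web | 3080.00 | 11.00 | 70.00 | 33880.00 | 215600.00
bottom flange | 1980.00 | 77.00 | 9.00 | 152460.00 | 17820.00
top flange | 1980.00 | 77.00 | 131.00 | 152460.00 | 259380.00
Σ | 7040.00 |  |  | 338800.00 | 492800.00
x_c = 338800.00 / 7040.00 = 48.12 cm
y_c = 492800.00 / 7040.00 = 70.00 cm

x_c = 48.12 cm, y_c = 70.00 cm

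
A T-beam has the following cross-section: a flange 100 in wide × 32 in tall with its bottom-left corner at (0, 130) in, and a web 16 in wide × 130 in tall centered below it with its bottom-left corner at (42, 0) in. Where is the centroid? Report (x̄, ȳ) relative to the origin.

web: A = 16 × 130 = 2080.00, centroid at (50.00, 65.00).
flange: A = 100 × 32 = 3200.00, centroid at (50.00, 146.00).
ΣA = 5280.00 in²
ΣAx̄ = (2080.00)(50.00) + (3200.00)(50.00) = 264000.00 in³
ΣAȳ = (2080.00)(65.00) + (3200.00)(146.00) = 602400.00 in³
x̄ = 264000.00 / 5280.00 = 50.00 in
ȳ = 602400.00 / 5280.00 = 114.09 in

x̄ = 50.00 in, ȳ = 114.09 in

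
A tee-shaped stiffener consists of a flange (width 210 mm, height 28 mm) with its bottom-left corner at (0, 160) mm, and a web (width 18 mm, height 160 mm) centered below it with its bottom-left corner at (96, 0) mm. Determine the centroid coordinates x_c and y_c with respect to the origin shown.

web: A = 18 × 160 = 2880.00, centroid at (105.00, 80.00).
flange: A = 210 × 28 = 5880.00, centroid at (105.00, 174.00).
ΣA = 8760.00 mm²
ΣAx_c = (2880.00)(105.00) + (5880.00)(105.00) = 919800.00 mm³
ΣAy_c = (2880.00)(80.00) + (5880.00)(174.00) = 1253520.00 mm³
x_c = 919800.00 / 8760.00 = 105.00 mm
y_c = 1253520.00 / 8760.00 = 143.10 mm

x_c = 105.00 mm, y_c = 143.10 mm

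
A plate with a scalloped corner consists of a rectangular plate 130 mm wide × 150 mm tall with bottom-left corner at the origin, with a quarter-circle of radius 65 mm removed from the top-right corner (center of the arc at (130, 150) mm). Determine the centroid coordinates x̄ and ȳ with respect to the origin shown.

x̄ = 57.33 mm, ȳ = 65.28 mm

Part | A | x̄ᵢ | ȳᵢ | A·x̄ᵢ | A·ȳᵢ
plate | 19500.00 | 65.00 | 75.00 | 1267500.00 | 1462500.00
removed quarter-circle | -3318.31 | 102.41 | 122.41 | -339838.27 | -406204.42
Σ | 16181.69 |  |  | 927661.73 | 1056295.58
x̄ = 927661.73 / 16181.69 = 57.33 mm
ȳ = 1056295.58 / 16181.69 = 65.28 mm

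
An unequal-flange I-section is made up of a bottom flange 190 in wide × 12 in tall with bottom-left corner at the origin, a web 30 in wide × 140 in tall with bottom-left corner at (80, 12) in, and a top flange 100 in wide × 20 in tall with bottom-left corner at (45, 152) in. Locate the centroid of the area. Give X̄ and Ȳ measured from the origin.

Part | A | x̄ᵢ | ȳᵢ | A·x̄ᵢ | A·ȳᵢ
bottom flange | 2280.00 | 95.00 | 6.00 | 216600.00 | 13680.00
web | 4200.00 | 95.00 | 82.00 | 399000.00 | 344400.00
top flange | 2000.00 | 95.00 | 162.00 | 190000.00 | 324000.00
Σ | 8480.00 |  |  | 805600.00 | 682080.00
X̄ = 805600.00 / 8480.00 = 95.00 in
Ȳ = 682080.00 / 8480.00 = 80.43 in

X̄ = 95.00 in, Ȳ = 80.43 in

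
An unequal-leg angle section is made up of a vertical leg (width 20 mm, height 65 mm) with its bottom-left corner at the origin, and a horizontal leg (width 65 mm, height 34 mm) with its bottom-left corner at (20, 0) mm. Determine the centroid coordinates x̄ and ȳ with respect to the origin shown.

x̄ = 36.76 mm, ȳ = 22.74 mm

vertical leg: A = 20 × 65 = 1300.00, centroid at (10.00, 32.50).
horizontal leg: A = 65 × 34 = 2210.00, centroid at (52.50, 17.00).
ΣA = 3510.00 mm²
ΣAx̄ = (1300.00)(10.00) + (2210.00)(52.50) = 129025.00 mm³
ΣAȳ = (1300.00)(32.50) + (2210.00)(17.00) = 79820.00 mm³
x̄ = 129025.00 / 3510.00 = 36.76 mm
ȳ = 79820.00 / 3510.00 = 22.74 mm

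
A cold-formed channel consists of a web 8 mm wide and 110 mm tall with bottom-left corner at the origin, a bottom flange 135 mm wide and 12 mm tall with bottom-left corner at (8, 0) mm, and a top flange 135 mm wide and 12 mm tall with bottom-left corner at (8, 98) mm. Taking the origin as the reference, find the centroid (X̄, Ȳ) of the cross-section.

X̄ = 60.23 mm, Ȳ = 55.00 mm

web: A = 8 × 110 = 880.00, centroid at (4.00, 55.00).
bottom flange: A = 135 × 12 = 1620.00, centroid at (75.50, 6.00).
top flange: A = 135 × 12 = 1620.00, centroid at (75.50, 104.00).
ΣA = 4120.00 mm², ΣAX̄ = 248140.00 mm³, ΣAȲ = 226600.00 mm³.
X̄ = 248140.00/4120.00 = 60.23 mm; Ȳ = 226600.00/4120.00 = 55.00 mm.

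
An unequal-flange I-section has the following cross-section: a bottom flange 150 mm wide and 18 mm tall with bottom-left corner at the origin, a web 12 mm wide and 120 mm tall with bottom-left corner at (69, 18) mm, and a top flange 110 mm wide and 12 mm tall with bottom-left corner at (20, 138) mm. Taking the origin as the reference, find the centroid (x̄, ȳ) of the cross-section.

bottom flange: A = 150 × 18 = 2700.00, centroid at (75.00, 9.00).
web: A = 12 × 120 = 1440.00, centroid at (75.00, 78.00).
top flange: A = 110 × 12 = 1320.00, centroid at (75.00, 144.00).
ΣA = 5460.00 mm²
ΣAx̄ = (2700.00)(75.00) + (1440.00)(75.00) + (1320.00)(75.00) = 409500.00 mm³
ΣAȳ = (2700.00)(9.00) + (1440.00)(78.00) + (1320.00)(144.00) = 326700.00 mm³
x̄ = 409500.00 / 5460.00 = 75.00 mm
ȳ = 326700.00 / 5460.00 = 59.84 mm

x̄ = 75.00 mm, ȳ = 59.84 mm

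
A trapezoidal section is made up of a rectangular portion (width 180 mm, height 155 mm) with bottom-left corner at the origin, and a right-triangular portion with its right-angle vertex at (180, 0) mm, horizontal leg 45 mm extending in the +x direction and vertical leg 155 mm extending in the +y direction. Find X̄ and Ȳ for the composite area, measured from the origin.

X̄ = 101.67 mm, Ȳ = 74.63 mm

rectangular portion: A = 180 × 155 = 27900.00, centroid at (90.00, 77.50).
triangular portion: A = ½·45·155 = 3487.50, centroid at (195.00, 51.67).
ΣA = 31387.50 mm², ΣAX̄ = 3191062.50 mm³, ΣAȲ = 2342437.50 mm³.
X̄ = 3191062.50/31387.50 = 101.67 mm; Ȳ = 2342437.50/31387.50 = 74.63 mm.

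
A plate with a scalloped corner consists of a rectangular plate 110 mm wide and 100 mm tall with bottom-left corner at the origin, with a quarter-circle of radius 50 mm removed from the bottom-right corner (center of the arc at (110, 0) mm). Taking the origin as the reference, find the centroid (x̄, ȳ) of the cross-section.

x̄ = 47.66 mm, ȳ = 56.25 mm

plate: A = 110 × 100 = 11000.00, centroid at (55.00, 50.00).
removed quarter-circle: A = −¼π·50² = -1963.50, centroid at (88.78, 21.22).
ΣA = 9036.50 mm²
ΣAx̄ = (11000.00)(55.00) + (-1963.50)(88.78) = 430682.17 mm³
ΣAȳ = (11000.00)(50.00) + (-1963.50)(21.22) = 508333.33 mm³
x̄ = 430682.17 / 9036.50 = 47.66 mm
ȳ = 508333.33 / 9036.50 = 56.25 mm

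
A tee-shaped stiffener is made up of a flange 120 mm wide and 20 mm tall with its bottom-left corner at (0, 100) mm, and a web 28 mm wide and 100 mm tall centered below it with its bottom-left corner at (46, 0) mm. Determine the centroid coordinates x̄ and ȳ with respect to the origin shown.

x̄ = 60.00 mm, ȳ = 77.69 mm

web: A = 28 × 100 = 2800.00, centroid at (60.00, 50.00).
flange: A = 120 × 20 = 2400.00, centroid at (60.00, 110.00).
ΣA = 5200.00 mm²
ΣAx̄ = (2800.00)(60.00) + (2400.00)(60.00) = 312000.00 mm³
ΣAȳ = (2800.00)(50.00) + (2400.00)(110.00) = 404000.00 mm³
x̄ = 312000.00 / 5200.00 = 60.00 mm
ȳ = 404000.00 / 5200.00 = 77.69 mm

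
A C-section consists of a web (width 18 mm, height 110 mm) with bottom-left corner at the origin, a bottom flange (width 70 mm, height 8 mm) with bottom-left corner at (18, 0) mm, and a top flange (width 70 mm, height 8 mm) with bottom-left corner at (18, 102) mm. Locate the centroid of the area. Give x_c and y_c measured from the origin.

x_c = 24.90 mm, y_c = 55.00 mm

web: A = 18 × 110 = 1980.00, centroid at (9.00, 55.00).
bottom flange: A = 70 × 8 = 560.00, centroid at (53.00, 4.00).
top flange: A = 70 × 8 = 560.00, centroid at (53.00, 106.00).
ΣA = 3100.00 mm²
ΣAx_c = (1980.00)(9.00) + (560.00)(53.00) + (560.00)(53.00) = 77180.00 mm³
ΣAy_c = (1980.00)(55.00) + (560.00)(4.00) + (560.00)(106.00) = 170500.00 mm³
x_c = 77180.00 / 3100.00 = 24.90 mm
y_c = 170500.00 / 3100.00 = 55.00 mm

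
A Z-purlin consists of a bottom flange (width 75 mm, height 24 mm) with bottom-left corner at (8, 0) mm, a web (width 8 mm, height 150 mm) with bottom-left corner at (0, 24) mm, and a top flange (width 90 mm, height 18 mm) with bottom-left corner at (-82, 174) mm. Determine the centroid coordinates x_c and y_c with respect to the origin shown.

bottom flange: A = 75 × 24 = 1800.00, centroid at (45.50, 12.00).
web: A = 8 × 150 = 1200.00, centroid at (4.00, 99.00).
top flange: A = 90 × 18 = 1620.00, centroid at (-37.00, 183.00).
ΣA = 4620.00 mm²
ΣAx_c = (1800.00)(45.50) + (1200.00)(4.00) + (1620.00)(-37.00) = 26760.00 mm³
ΣAy_c = (1800.00)(12.00) + (1200.00)(99.00) + (1620.00)(183.00) = 436860.00 mm³
x_c = 26760.00 / 4620.00 = 5.79 mm
y_c = 436860.00 / 4620.00 = 94.56 mm

x_c = 5.79 mm, y_c = 94.56 mm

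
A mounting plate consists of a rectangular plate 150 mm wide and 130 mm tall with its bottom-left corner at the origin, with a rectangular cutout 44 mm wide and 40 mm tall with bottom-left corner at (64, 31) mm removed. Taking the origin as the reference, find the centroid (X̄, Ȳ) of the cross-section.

plate: A = 150 × 130 = 19500.00, centroid at (75.00, 65.00).
hole: A = −(44 × 40) = -1760.00, centroid at (86.00, 51.00).
ΣA = 17740.00 mm², ΣAX̄ = 1311140.00 mm³, ΣAȲ = 1177740.00 mm³.
X̄ = 1311140.00/17740.00 = 73.91 mm; Ȳ = 1177740.00/17740.00 = 66.39 mm.

X̄ = 73.91 mm, Ȳ = 66.39 mm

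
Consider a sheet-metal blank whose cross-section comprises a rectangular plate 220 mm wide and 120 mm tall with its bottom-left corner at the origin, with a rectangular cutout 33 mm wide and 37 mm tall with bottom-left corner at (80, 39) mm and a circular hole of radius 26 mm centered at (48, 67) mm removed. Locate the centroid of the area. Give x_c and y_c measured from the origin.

x_c = 116.43 mm, y_c = 59.49 mm

plate: A = 220 × 120 = 26400.00, centroid at (110.00, 60.00).
hole 1: A = −(33 × 37) = -1221.00, centroid at (96.50, 57.50).
hole 2: A = −π·26² = -2123.72, centroid at (48.00, 67.00).
ΣA = 23055.28 mm²
ΣAx_c = (26400.00)(110.00) + (-1221.00)(96.50) + (-2123.72)(48.00) = 2684235.10 mm³
ΣAy_c = (26400.00)(60.00) + (-1221.00)(57.50) + (-2123.72)(67.00) = 1371503.49 mm³
x_c = 2684235.10 / 23055.28 = 116.43 mm
y_c = 1371503.49 / 23055.28 = 59.49 mm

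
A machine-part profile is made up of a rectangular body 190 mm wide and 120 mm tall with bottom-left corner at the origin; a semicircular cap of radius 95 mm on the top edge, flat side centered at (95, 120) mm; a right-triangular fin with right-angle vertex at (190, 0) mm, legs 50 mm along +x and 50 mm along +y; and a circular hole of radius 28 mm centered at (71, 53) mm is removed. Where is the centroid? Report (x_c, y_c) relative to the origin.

x_c = 100.56 mm, y_c = 98.73 mm

rectangular body: A = 190 × 120 = 22800.00, centroid at (95.00, 60.00).
semicircular top: A = ½π·95² = 14176.44, centroid at (95.00, 160.32).
triangular fin: A = ½·50·50 = 1250.00, centroid at (206.67, 16.67).
hole: A = −π·28² = -2463.01, centroid at (71.00, 53.00).
ΣA = 35763.43 mm², ΣAx_c = 3596221.22 mm³, ΣAy_c = 3531049.63 mm³.
x_c = 3596221.22/35763.43 = 100.56 mm; y_c = 3531049.63/35763.43 = 98.73 mm.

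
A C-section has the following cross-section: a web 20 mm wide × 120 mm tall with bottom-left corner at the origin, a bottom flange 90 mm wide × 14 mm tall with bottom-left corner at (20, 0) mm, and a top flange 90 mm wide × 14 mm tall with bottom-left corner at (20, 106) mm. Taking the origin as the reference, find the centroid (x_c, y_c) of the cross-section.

x_c = 38.17 mm, y_c = 60.00 mm

web: A = 20 × 120 = 2400.00, centroid at (10.00, 60.00).
bottom flange: A = 90 × 14 = 1260.00, centroid at (65.00, 7.00).
top flange: A = 90 × 14 = 1260.00, centroid at (65.00, 113.00).
ΣA = 4920.00 mm²
ΣAx_c = (2400.00)(10.00) + (1260.00)(65.00) + (1260.00)(65.00) = 187800.00 mm³
ΣAy_c = (2400.00)(60.00) + (1260.00)(7.00) + (1260.00)(113.00) = 295200.00 mm³
x_c = 187800.00 / 4920.00 = 38.17 mm
y_c = 295200.00 / 4920.00 = 60.00 mm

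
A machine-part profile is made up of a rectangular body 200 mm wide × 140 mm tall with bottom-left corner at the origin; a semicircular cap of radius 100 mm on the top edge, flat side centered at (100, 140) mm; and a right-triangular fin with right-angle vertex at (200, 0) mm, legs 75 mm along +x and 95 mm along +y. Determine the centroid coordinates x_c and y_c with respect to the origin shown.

Part | A | x̄ᵢ | ȳᵢ | A·x̄ᵢ | A·ȳᵢ
rectangular body | 28000.00 | 100.00 | 70.00 | 2800000.00 | 1960000.00
semicircular top | 15707.96 | 100.00 | 182.44 | 1570796.33 | 2865781.52
triangular fin | 3562.50 | 225.00 | 31.67 | 801562.50 | 112812.50
Σ | 47270.46 |  |  | 5172358.83 | 4938594.02
x_c = 5172358.83 / 47270.46 = 109.42 mm
y_c = 4938594.02 / 47270.46 = 104.48 mm

x_c = 109.42 mm, y_c = 104.48 mm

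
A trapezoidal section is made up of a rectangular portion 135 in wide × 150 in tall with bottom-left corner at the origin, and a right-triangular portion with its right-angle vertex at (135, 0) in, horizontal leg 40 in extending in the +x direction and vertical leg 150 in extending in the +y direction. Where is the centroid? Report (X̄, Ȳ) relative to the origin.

rectangular portion: A = 135 × 150 = 20250.00, centroid at (67.50, 75.00).
triangular portion: A = ½·40·150 = 3000.00, centroid at (148.33, 50.00).
ΣA = 23250.00 in², ΣAX̄ = 1811875.00 in³, ΣAȲ = 1668750.00 in³.
X̄ = 1811875.00/23250.00 = 77.93 in; Ȳ = 1668750.00/23250.00 = 71.77 in.

X̄ = 77.93 in, Ȳ = 71.77 in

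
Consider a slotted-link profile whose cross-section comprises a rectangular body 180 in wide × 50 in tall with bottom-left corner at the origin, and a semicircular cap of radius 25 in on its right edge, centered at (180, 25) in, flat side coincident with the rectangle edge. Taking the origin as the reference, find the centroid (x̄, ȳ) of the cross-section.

rectangular body: A = 180 × 50 = 9000.00, centroid at (90.00, 25.00).
semicircular end: A = ½π·25² = 981.75, centroid at (190.61, 25.00).
ΣA = 9981.75 in²
ΣAx̄ = (9000.00)(90.00) + (981.75)(190.61) = 997131.25 in³
ΣAȳ = (9000.00)(25.00) + (981.75)(25.00) = 249543.69 in³
x̄ = 997131.25 / 9981.75 = 99.90 in
ȳ = 249543.69 / 9981.75 = 25.00 in

x̄ = 99.90 in, ȳ = 25.00 in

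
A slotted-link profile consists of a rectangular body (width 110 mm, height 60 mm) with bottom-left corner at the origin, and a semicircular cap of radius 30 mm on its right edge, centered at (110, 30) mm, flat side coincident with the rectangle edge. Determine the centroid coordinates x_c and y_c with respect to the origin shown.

x_c = 66.95 mm, y_c = 30.00 mm

rectangular body: A = 110 × 60 = 6600.00, centroid at (55.00, 30.00).
semicircular end: A = ½π·30² = 1413.72, centroid at (122.73, 30.00).
ΣA = 8013.72 mm², ΣAx_c = 536508.84 mm³, ΣAy_c = 240411.50 mm³.
x_c = 536508.84/8013.72 = 66.95 mm; y_c = 240411.50/8013.72 = 30.00 mm.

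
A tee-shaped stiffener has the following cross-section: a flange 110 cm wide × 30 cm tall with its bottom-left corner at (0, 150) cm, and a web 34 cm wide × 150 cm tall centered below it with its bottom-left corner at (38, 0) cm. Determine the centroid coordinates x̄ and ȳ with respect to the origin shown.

x̄ = 55.00 cm, ȳ = 110.36 cm

web: A = 34 × 150 = 5100.00, centroid at (55.00, 75.00).
flange: A = 110 × 30 = 3300.00, centroid at (55.00, 165.00).
ΣA = 8400.00 cm², ΣAx̄ = 462000.00 cm³, ΣAȳ = 927000.00 cm³.
x̄ = 462000.00/8400.00 = 55.00 cm; ȳ = 927000.00/8400.00 = 110.36 cm.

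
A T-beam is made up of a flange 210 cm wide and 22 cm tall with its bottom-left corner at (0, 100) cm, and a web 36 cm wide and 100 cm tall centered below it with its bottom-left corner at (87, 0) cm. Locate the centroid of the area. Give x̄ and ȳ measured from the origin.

x̄ = 105.00 cm, ȳ = 84.28 cm

web: A = 36 × 100 = 3600.00, centroid at (105.00, 50.00).
flange: A = 210 × 22 = 4620.00, centroid at (105.00, 111.00).
ΣA = 8220.00 cm²
ΣAx̄ = (3600.00)(105.00) + (4620.00)(105.00) = 863100.00 cm³
ΣAȳ = (3600.00)(50.00) + (4620.00)(111.00) = 692820.00 cm³
x̄ = 863100.00 / 8220.00 = 105.00 cm
ȳ = 692820.00 / 8220.00 = 84.28 cm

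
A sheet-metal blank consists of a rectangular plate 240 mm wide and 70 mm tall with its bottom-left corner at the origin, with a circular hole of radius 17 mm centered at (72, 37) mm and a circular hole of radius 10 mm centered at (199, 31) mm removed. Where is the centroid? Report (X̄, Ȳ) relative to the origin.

X̄ = 121.20 mm, Ȳ = 34.96 mm

plate: A = 240 × 70 = 16800.00, centroid at (120.00, 35.00).
hole 1: A = −π·17² = -907.92, centroid at (72.00, 37.00).
hole 2: A = −π·10² = -314.16, centroid at (199.00, 31.00).
ΣA = 15577.92 mm²
ΣAX̄ = (16800.00)(120.00) + (-907.92)(72.00) + (-314.16)(199.00) = 1888112.05 mm³
ΣAȲ = (16800.00)(35.00) + (-907.92)(37.00) + (-314.16)(31.00) = 544668.01 mm³
X̄ = 1888112.05 / 15577.92 = 121.20 mm
Ȳ = 544668.01 / 15577.92 = 34.96 mm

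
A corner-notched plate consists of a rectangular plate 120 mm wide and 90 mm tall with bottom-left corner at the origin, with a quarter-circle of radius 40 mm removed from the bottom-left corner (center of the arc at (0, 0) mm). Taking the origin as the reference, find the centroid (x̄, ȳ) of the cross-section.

plate: A = 120 × 90 = 10800.00, centroid at (60.00, 45.00).
removed quarter-circle: A = −¼π·40² = -1256.64, centroid at (16.98, 16.98).
ΣA = 9543.36 mm²
ΣAx̄ = (10800.00)(60.00) + (-1256.64)(16.98) = 626666.67 mm³
ΣAȳ = (10800.00)(45.00) + (-1256.64)(16.98) = 464666.67 mm³
x̄ = 626666.67 / 9543.36 = 65.67 mm
ȳ = 464666.67 / 9543.36 = 48.69 mm

x̄ = 65.67 mm, ȳ = 48.69 mm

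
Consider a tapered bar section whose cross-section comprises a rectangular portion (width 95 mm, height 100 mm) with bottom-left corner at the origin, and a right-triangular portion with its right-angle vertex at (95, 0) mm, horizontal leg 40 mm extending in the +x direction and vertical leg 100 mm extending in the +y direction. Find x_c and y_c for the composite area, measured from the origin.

x_c = 58.08 mm, y_c = 47.10 mm

Part | A | x̄ᵢ | ȳᵢ | A·x̄ᵢ | A·ȳᵢ
rectangular portion | 9500.00 | 47.50 | 50.00 | 451250.00 | 475000.00
triangular portion | 2000.00 | 108.33 | 33.33 | 216666.67 | 66666.67
Σ | 11500.00 |  |  | 667916.67 | 541666.67
x_c = 667916.67 / 11500.00 = 58.08 mm
y_c = 541666.67 / 11500.00 = 47.10 mm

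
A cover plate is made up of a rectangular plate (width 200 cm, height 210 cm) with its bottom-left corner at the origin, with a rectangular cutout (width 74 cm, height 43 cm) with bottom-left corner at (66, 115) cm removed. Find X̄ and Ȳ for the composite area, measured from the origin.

X̄ = 99.75 cm, Ȳ = 102.42 cm

Part | A | x̄ᵢ | ȳᵢ | A·x̄ᵢ | A·ȳᵢ
plate | 42000.00 | 100.00 | 105.00 | 4200000.00 | 4410000.00
hole | -3182.00 | 103.00 | 136.50 | -327746.00 | -434343.00
Σ | 38818.00 |  |  | 3872254.00 | 3975657.00
X̄ = 3872254.00 / 38818.00 = 99.75 cm
Ȳ = 3975657.00 / 38818.00 = 102.42 cm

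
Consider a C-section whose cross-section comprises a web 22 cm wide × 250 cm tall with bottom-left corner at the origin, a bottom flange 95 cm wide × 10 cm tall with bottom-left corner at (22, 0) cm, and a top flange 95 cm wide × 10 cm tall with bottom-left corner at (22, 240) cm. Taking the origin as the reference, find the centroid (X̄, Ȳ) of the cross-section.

web: A = 22 × 250 = 5500.00, centroid at (11.00, 125.00).
bottom flange: A = 95 × 10 = 950.00, centroid at (69.50, 5.00).
top flange: A = 95 × 10 = 950.00, centroid at (69.50, 245.00).
ΣA = 7400.00 cm², ΣAX̄ = 192550.00 cm³, ΣAȲ = 925000.00 cm³.
X̄ = 192550.00/7400.00 = 26.02 cm; Ȳ = 925000.00/7400.00 = 125.00 cm.

X̄ = 26.02 cm, Ȳ = 125.00 cm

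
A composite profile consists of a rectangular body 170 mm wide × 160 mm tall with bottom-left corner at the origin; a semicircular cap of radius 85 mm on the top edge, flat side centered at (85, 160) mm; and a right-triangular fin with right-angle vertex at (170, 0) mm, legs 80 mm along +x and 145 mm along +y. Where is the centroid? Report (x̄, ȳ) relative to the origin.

Part | A | x̄ᵢ | ȳᵢ | A·x̄ᵢ | A·ȳᵢ
rectangular body | 27200.00 | 85.00 | 80.00 | 2312000.00 | 2176000.00
semicircular top | 11349.00 | 85.00 | 196.08 | 964665.29 | 2225257.22
triangular fin | 5800.00 | 196.67 | 48.33 | 1140666.67 | 280333.33
Σ | 44349.00 |  |  | 4417331.96 | 4681590.55
x̄ = 4417331.96 / 44349.00 = 99.60 mm
ȳ = 4681590.55 / 44349.00 = 105.56 mm

x̄ = 99.60 mm, ȳ = 105.56 mm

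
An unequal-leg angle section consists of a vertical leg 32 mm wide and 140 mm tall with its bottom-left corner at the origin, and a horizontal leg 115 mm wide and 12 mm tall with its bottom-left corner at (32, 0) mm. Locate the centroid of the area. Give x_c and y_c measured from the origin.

Part | A | x̄ᵢ | ȳᵢ | A·x̄ᵢ | A·ȳᵢ
vertical leg | 4480.00 | 16.00 | 70.00 | 71680.00 | 313600.00
horizontal leg | 1380.00 | 89.50 | 6.00 | 123510.00 | 8280.00
Σ | 5860.00 |  |  | 195190.00 | 321880.00
x_c = 195190.00 / 5860.00 = 33.31 mm
y_c = 321880.00 / 5860.00 = 54.93 mm

x_c = 33.31 mm, y_c = 54.93 mm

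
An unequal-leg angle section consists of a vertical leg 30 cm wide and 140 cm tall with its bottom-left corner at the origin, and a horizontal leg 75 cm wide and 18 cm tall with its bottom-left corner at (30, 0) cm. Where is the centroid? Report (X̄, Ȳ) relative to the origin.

vertical leg: A = 30 × 140 = 4200.00, centroid at (15.00, 70.00).
horizontal leg: A = 75 × 18 = 1350.00, centroid at (67.50, 9.00).
ΣA = 5550.00 cm²
ΣAX̄ = (4200.00)(15.00) + (1350.00)(67.50) = 154125.00 cm³
ΣAȲ = (4200.00)(70.00) + (1350.00)(9.00) = 306150.00 cm³
X̄ = 154125.00 / 5550.00 = 27.77 cm
Ȳ = 306150.00 / 5550.00 = 55.16 cm

X̄ = 27.77 cm, Ȳ = 55.16 cm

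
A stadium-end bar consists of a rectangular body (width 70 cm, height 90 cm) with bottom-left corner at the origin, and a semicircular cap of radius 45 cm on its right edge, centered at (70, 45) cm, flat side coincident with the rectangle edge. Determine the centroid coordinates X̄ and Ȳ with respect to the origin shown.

Part | A | x̄ᵢ | ȳᵢ | A·x̄ᵢ | A·ȳᵢ
rectangular body | 6300.00 | 35.00 | 45.00 | 220500.00 | 283500.00
semicircular end | 3180.86 | 89.10 | 45.00 | 283410.38 | 143138.82
Σ | 9480.86 |  |  | 503910.38 | 426638.82
X̄ = 503910.38 / 9480.86 = 53.15 cm
Ȳ = 426638.82 / 9480.86 = 45.00 cm

X̄ = 53.15 cm, Ȳ = 45.00 cm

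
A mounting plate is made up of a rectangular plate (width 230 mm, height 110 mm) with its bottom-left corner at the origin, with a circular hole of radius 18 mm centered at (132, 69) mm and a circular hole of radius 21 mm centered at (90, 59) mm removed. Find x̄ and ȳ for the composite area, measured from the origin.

x̄ = 115.76 mm, ȳ = 54.14 mm

Part | A | x̄ᵢ | ȳᵢ | A·x̄ᵢ | A·ȳᵢ
plate | 25300.00 | 115.00 | 55.00 | 2909500.00 | 1391500.00
hole 1 | -1017.88 | 132.00 | 69.00 | -134359.63 | -70233.45
hole 2 | -1385.44 | 90.00 | 59.00 | -124689.81 | -81741.10
Σ | 22896.68 |  |  | 2650450.55 | 1239525.46
x̄ = 2650450.55 / 22896.68 = 115.76 mm
ȳ = 1239525.46 / 22896.68 = 54.14 mm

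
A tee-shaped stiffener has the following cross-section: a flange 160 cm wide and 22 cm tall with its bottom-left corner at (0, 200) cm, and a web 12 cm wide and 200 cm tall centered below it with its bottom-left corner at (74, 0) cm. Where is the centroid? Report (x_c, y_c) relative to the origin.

x_c = 80.00 cm, y_c = 166.00 cm

Part | A | x̄ᵢ | ȳᵢ | A·x̄ᵢ | A·ȳᵢ
web | 2400.00 | 80.00 | 100.00 | 192000.00 | 240000.00
flange | 3520.00 | 80.00 | 211.00 | 281600.00 | 742720.00
Σ | 5920.00 |  |  | 473600.00 | 982720.00
x_c = 473600.00 / 5920.00 = 80.00 cm
y_c = 982720.00 / 5920.00 = 166.00 cm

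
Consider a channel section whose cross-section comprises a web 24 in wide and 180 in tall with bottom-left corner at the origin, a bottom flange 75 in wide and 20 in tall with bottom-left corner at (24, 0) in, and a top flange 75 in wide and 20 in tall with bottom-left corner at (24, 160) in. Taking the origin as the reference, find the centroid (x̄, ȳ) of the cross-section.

Part | A | x̄ᵢ | ȳᵢ | A·x̄ᵢ | A·ȳᵢ
web | 4320.00 | 12.00 | 90.00 | 51840.00 | 388800.00
bottom flange | 1500.00 | 61.50 | 10.00 | 92250.00 | 15000.00
top flange | 1500.00 | 61.50 | 170.00 | 92250.00 | 255000.00
Σ | 7320.00 |  |  | 236340.00 | 658800.00
x̄ = 236340.00 / 7320.00 = 32.29 in
ȳ = 658800.00 / 7320.00 = 90.00 in

x̄ = 32.29 in, ȳ = 90.00 in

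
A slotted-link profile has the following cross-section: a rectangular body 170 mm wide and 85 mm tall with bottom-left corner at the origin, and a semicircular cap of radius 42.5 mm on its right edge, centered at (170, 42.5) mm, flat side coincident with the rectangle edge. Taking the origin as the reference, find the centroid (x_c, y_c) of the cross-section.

x_c = 101.91 mm, y_c = 42.50 mm

Part | A | x̄ᵢ | ȳᵢ | A·x̄ᵢ | A·ȳᵢ
rectangular body | 14450.00 | 85.00 | 42.50 | 1228250.00 | 614125.00
semicircular end | 2837.25 | 188.04 | 42.50 | 533509.73 | 120583.16
Σ | 17287.25 |  |  | 1761759.73 | 734708.16
x_c = 1761759.73 / 17287.25 = 101.91 mm
y_c = 734708.16 / 17287.25 = 42.50 mm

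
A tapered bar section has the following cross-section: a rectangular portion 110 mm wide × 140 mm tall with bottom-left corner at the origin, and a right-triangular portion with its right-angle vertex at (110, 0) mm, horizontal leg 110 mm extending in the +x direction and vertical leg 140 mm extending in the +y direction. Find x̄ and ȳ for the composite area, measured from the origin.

rectangular portion: A = 110 × 140 = 15400.00, centroid at (55.00, 70.00).
triangular portion: A = ½·110·140 = 7700.00, centroid at (146.67, 46.67).
ΣA = 23100.00 mm², ΣAx̄ = 1976333.33 mm³, ΣAȳ = 1437333.33 mm³.
x̄ = 1976333.33/23100.00 = 85.56 mm; ȳ = 1437333.33/23100.00 = 62.22 mm.

x̄ = 85.56 mm, ȳ = 62.22 mm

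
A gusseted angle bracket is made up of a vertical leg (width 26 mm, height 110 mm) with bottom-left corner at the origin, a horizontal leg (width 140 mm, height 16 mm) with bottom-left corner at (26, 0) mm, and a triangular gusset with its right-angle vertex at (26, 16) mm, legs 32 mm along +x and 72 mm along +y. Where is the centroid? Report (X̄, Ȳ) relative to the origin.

Part | A | x̄ᵢ | ȳᵢ | A·x̄ᵢ | A·ȳᵢ
vertical leg | 2860.00 | 13.00 | 55.00 | 37180.00 | 157300.00
horizontal leg | 2240.00 | 96.00 | 8.00 | 215040.00 | 17920.00
gusset | 1152.00 | 36.67 | 40.00 | 42240.00 | 46080.00
Σ | 6252.00 |  |  | 294460.00 | 221300.00
X̄ = 294460.00 / 6252.00 = 47.10 mm
Ȳ = 221300.00 / 6252.00 = 35.40 mm

X̄ = 47.10 mm, Ȳ = 35.40 mm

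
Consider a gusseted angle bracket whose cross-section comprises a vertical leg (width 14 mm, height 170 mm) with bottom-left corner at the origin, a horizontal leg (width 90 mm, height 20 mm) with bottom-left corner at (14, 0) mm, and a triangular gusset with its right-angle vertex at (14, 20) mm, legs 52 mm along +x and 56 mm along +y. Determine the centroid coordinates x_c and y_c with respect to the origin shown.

Part | A | x̄ᵢ | ȳᵢ | A·x̄ᵢ | A·ȳᵢ
vertical leg | 2380.00 | 7.00 | 85.00 | 16660.00 | 202300.00
horizontal leg | 1800.00 | 59.00 | 10.00 | 106200.00 | 18000.00
gusset | 1456.00 | 31.33 | 38.67 | 45621.33 | 56298.67
Σ | 5636.00 |  |  | 168481.33 | 276598.67
x_c = 168481.33 / 5636.00 = 29.89 mm
y_c = 276598.67 / 5636.00 = 49.08 mm

x_c = 29.89 mm, y_c = 49.08 mm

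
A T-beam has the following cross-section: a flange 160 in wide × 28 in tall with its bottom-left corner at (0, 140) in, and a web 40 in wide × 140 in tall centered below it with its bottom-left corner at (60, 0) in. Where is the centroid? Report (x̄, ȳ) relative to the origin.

x̄ = 80.00 in, ȳ = 107.33 in

web: A = 40 × 140 = 5600.00, centroid at (80.00, 70.00).
flange: A = 160 × 28 = 4480.00, centroid at (80.00, 154.00).
ΣA = 10080.00 in²
ΣAx̄ = (5600.00)(80.00) + (4480.00)(80.00) = 806400.00 in³
ΣAȳ = (5600.00)(70.00) + (4480.00)(154.00) = 1081920.00 in³
x̄ = 806400.00 / 10080.00 = 80.00 in
ȳ = 1081920.00 / 10080.00 = 107.33 in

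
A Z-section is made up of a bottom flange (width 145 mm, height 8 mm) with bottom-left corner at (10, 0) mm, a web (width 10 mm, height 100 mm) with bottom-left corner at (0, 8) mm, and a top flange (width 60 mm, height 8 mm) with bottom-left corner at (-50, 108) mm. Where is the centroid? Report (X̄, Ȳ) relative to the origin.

bottom flange: A = 145 × 8 = 1160.00, centroid at (82.50, 4.00).
web: A = 10 × 100 = 1000.00, centroid at (5.00, 58.00).
top flange: A = 60 × 8 = 480.00, centroid at (-20.00, 112.00).
ΣA = 2640.00 mm²
ΣAX̄ = (1160.00)(82.50) + (1000.00)(5.00) + (480.00)(-20.00) = 91100.00 mm³
ΣAȲ = (1160.00)(4.00) + (1000.00)(58.00) + (480.00)(112.00) = 116400.00 mm³
X̄ = 91100.00 / 2640.00 = 34.51 mm
Ȳ = 116400.00 / 2640.00 = 44.09 mm

X̄ = 34.51 mm, Ȳ = 44.09 mm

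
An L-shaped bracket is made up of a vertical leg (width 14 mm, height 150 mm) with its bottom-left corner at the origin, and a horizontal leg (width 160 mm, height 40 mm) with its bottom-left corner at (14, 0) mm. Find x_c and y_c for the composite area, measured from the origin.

x_c = 72.51 mm, y_c = 33.59 mm

vertical leg: A = 14 × 150 = 2100.00, centroid at (7.00, 75.00).
horizontal leg: A = 160 × 40 = 6400.00, centroid at (94.00, 20.00).
ΣA = 8500.00 mm², ΣAx_c = 616300.00 mm³, ΣAy_c = 285500.00 mm³.
x_c = 616300.00/8500.00 = 72.51 mm; y_c = 285500.00/8500.00 = 33.59 mm.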